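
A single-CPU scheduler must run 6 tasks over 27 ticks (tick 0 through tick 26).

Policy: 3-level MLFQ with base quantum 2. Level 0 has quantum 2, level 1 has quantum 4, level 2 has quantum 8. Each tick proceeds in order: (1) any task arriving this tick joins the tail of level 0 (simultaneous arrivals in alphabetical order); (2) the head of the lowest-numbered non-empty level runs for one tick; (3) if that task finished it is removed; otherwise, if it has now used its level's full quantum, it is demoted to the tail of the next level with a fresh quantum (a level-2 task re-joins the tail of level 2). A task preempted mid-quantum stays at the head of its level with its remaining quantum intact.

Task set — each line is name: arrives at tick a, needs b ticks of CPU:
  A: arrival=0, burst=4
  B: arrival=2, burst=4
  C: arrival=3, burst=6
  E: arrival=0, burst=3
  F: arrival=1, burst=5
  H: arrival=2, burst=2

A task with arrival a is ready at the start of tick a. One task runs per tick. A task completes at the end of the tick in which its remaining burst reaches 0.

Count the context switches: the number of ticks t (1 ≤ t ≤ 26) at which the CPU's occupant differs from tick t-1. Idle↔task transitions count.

t=0: L0/L1/L2 = AE/-/- → run A
t=1: L0/L1/L2 = AEF/-/- → run A
t=2: L0/L1/L2 = EFBH/A/- → run E
t=3: L0/L1/L2 = EFBHC/A/- → run E
t=4: L0/L1/L2 = FBHC/AE/- → run F
t=5: L0/L1/L2 = FBHC/AE/- → run F
t=6: L0/L1/L2 = BHC/AEF/- → run B
t=7: L0/L1/L2 = BHC/AEF/- → run B
t=8: L0/L1/L2 = HC/AEFB/- → run H
t=9: L0/L1/L2 = HC/AEFB/- → run H
t=10: L0/L1/L2 = C/AEFB/- → run C
t=11: L0/L1/L2 = C/AEFB/- → run C
t=12: L0/L1/L2 = -/AEFBC/- → run A
t=13: L0/L1/L2 = -/AEFBC/- → run A
t=14: L0/L1/L2 = -/EFBC/- → run E
t=15: L0/L1/L2 = -/FBC/- → run F
t=16: L0/L1/L2 = -/FBC/- → run F
t=17: L0/L1/L2 = -/FBC/- → run F
t=18: L0/L1/L2 = -/BC/- → run B
t=19: L0/L1/L2 = -/BC/- → run B
t=20: L0/L1/L2 = -/C/- → run C
t=21: L0/L1/L2 = -/C/- → run C
t=22: L0/L1/L2 = -/C/- → run C
t=23: L0/L1/L2 = -/C/- → run C
t=24: (idle)
t=25: (idle)
t=26: (idle)

context switches = 11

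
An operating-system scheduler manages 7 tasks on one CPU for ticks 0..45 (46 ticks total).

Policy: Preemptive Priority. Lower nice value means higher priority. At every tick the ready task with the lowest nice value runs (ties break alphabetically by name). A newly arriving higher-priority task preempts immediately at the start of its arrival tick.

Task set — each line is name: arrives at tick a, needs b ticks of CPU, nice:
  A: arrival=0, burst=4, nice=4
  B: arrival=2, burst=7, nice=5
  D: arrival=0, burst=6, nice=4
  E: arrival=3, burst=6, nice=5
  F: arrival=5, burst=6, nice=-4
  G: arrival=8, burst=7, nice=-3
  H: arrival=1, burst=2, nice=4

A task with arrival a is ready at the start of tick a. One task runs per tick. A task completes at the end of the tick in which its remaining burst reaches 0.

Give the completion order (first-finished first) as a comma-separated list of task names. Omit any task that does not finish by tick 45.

t=0: ready={A,D} → run A
t=1: ready={A,D,H} → run A
t=2: ready={A,B,D,H} → run A
t=3: ready={A,B,D,E,H} → run A
t=4: ready={B,D,E,H} → run D
t=5: ready={B,D,E,F,H} → run F
t=6: ready={B,D,E,F,H} → run F
t=7: ready={B,D,E,F,H} → run F
t=8: ready={B,D,E,F,G,H} → run F
t=9: ready={B,D,E,F,G,H} → run F
t=10: ready={B,D,E,F,G,H} → run F
t=11: ready={B,D,E,G,H} → run G
t=12: ready={B,D,E,G,H} → run G
t=13: ready={B,D,E,G,H} → run G
t=14: ready={B,D,E,G,H} → run G
t=15: ready={B,D,E,G,H} → run G
t=16: ready={B,D,E,G,H} → run G
t=17: ready={B,D,E,G,H} → run G
t=18: ready={B,D,E,H} → run D
t=19: ready={B,D,E,H} → run D
t=20: ready={B,D,E,H} → run D
t=21: ready={B,D,E,H} → run D
t=22: ready={B,D,E,H} → run D
t=23: ready={B,E,H} → run H
t=24: ready={B,E,H} → run H
t=25: ready={B,E} → run B
t=26: ready={B,E} → run B
t=27: ready={B,E} → run B
t=28: ready={B,E} → run B
t=29: ready={B,E} → run B
t=30: ready={B,E} → run B
t=31: ready={B,E} → run B
t=32: ready={E} → run E
t=33: ready={E} → run E
t=34: ready={E} → run E
t=35: ready={E} → run E
t=36: ready={E} → run E
t=37: ready={E} → run E
t=38: (idle)
t=39: (idle)
t=40: (idle)
t=41: (idle)
t=42: (idle)
t=43: (idle)
t=44: (idle)
t=45: (idle)

completion order = A, F, G, D, H, B, E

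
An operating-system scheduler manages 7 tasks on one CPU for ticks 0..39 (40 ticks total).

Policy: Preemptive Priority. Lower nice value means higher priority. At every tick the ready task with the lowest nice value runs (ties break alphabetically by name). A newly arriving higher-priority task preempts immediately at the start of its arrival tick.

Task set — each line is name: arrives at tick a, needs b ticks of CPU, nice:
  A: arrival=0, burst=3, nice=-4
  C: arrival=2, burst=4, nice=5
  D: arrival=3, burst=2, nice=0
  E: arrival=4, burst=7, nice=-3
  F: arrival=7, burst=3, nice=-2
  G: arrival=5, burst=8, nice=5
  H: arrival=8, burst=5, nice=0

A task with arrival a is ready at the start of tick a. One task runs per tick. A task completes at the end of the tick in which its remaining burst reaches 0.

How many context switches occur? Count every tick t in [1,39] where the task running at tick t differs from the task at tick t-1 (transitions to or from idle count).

context switches = 8

t=0: ready={A} → run A
t=1: ready={A} → run A
t=2: ready={A,C} → run A
t=3: ready={C,D} → run D
t=4: ready={C,D,E} → run E
t=5: ready={C,D,E,G} → run E
t=6: ready={C,D,E,G} → run E
t=7: ready={C,D,E,F,G} → run E
t=8: ready={C,D,E,F,G,H} → run E
t=9: ready={C,D,E,F,G,H} → run E
t=10: ready={C,D,E,F,G,H} → run E
t=11: ready={C,D,F,G,H} → run F
t=12: ready={C,D,F,G,H} → run F
t=13: ready={C,D,F,G,H} → run F
t=14: ready={C,D,G,H} → run D
t=15: ready={C,G,H} → run H
t=16: ready={C,G,H} → run H
t=17: ready={C,G,H} → run H
t=18: ready={C,G,H} → run H
t=19: ready={C,G,H} → run H
t=20: ready={C,G} → run C
t=21: ready={C,G} → run C
t=22: ready={C,G} → run C
t=23: ready={C,G} → run C
t=24: ready={G} → run G
t=25: ready={G} → run G
t=26: ready={G} → run G
t=27: ready={G} → run G
t=28: ready={G} → run G
t=29: ready={G} → run G
t=30: ready={G} → run G
t=31: ready={G} → run G
t=32: (idle)
t=33: (idle)
t=34: (idle)
t=35: (idle)
t=36: (idle)
t=37: (idle)
t=38: (idle)
t=39: (idle)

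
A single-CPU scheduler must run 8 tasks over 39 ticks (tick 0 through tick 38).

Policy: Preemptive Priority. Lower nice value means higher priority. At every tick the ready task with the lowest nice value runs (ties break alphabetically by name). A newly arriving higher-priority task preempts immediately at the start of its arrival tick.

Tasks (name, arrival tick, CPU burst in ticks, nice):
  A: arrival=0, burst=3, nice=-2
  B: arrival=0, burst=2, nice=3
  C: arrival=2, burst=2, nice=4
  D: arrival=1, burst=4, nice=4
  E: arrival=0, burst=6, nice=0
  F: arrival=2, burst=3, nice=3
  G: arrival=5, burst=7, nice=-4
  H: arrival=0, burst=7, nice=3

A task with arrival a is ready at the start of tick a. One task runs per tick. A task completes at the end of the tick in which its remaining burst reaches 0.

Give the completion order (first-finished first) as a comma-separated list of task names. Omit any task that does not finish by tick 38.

completion order = A, G, E, B, F, H, C, D

t=0: ready={A,B,E,H} → run A
t=1: ready={A,B,D,E,H} → run A
t=2: ready={A,B,C,D,E,F,H} → run A
t=3: ready={B,C,D,E,F,H} → run E
t=4: ready={B,C,D,E,F,H} → run E
t=5: ready={B,C,D,E,F,G,H} → run G
t=6: ready={B,C,D,E,F,G,H} → run G
t=7: ready={B,C,D,E,F,G,H} → run G
t=8: ready={B,C,D,E,F,G,H} → run G
t=9: ready={B,C,D,E,F,G,H} → run G
t=10: ready={B,C,D,E,F,G,H} → run G
t=11: ready={B,C,D,E,F,G,H} → run G
t=12: ready={B,C,D,E,F,H} → run E
t=13: ready={B,C,D,E,F,H} → run E
t=14: ready={B,C,D,E,F,H} → run E
t=15: ready={B,C,D,E,F,H} → run E
t=16: ready={B,C,D,F,H} → run B
t=17: ready={B,C,D,F,H} → run B
t=18: ready={C,D,F,H} → run F
t=19: ready={C,D,F,H} → run F
t=20: ready={C,D,F,H} → run F
t=21: ready={C,D,H} → run H
t=22: ready={C,D,H} → run H
t=23: ready={C,D,H} → run H
t=24: ready={C,D,H} → run H
t=25: ready={C,D,H} → run H
t=26: ready={C,D,H} → run H
t=27: ready={C,D,H} → run H
t=28: ready={C,D} → run C
t=29: ready={C,D} → run C
t=30: ready={D} → run D
t=31: ready={D} → run D
t=32: ready={D} → run D
t=33: ready={D} → run D
t=34: (idle)
t=35: (idle)
t=36: (idle)
t=37: (idle)
t=38: (idle)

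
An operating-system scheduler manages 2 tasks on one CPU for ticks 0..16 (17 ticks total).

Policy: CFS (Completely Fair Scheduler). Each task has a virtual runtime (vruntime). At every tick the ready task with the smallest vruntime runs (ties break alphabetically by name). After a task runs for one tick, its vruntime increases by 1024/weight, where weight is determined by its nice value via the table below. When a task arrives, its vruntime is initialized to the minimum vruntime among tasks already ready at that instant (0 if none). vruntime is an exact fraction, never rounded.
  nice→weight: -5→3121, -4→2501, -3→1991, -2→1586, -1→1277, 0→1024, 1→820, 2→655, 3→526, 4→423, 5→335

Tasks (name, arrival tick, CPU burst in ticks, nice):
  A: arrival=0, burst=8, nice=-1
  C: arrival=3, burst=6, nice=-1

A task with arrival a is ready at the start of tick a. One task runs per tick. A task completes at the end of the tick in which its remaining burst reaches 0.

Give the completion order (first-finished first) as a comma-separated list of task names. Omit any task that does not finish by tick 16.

t=0: vr[A=0] → run A
t=1: vr[A=1024/1277] → run A
t=2: vr[A=2048/1277] → run A
t=3: vr[A=3072/1277 C=3072/1277] → run A
t=4: vr[A=4096/1277 C=3072/1277] → run C
t=5: vr[A=4096/1277 C=4096/1277] → run A
t=6: vr[A=5120/1277 C=4096/1277] → run C
t=7: vr[A=5120/1277 C=5120/1277] → run A
t=8: vr[A=6144/1277 C=5120/1277] → run C
t=9: vr[A=6144/1277 C=6144/1277] → run A
t=10: vr[A=7168/1277 C=6144/1277] → run C
t=11: vr[A=7168/1277 C=7168/1277] → run A
t=12: vr[C=7168/1277] → run C
t=13: vr[C=8192/1277] → run C
t=14: (idle)
t=15: (idle)
t=16: (idle)

completion order = A, C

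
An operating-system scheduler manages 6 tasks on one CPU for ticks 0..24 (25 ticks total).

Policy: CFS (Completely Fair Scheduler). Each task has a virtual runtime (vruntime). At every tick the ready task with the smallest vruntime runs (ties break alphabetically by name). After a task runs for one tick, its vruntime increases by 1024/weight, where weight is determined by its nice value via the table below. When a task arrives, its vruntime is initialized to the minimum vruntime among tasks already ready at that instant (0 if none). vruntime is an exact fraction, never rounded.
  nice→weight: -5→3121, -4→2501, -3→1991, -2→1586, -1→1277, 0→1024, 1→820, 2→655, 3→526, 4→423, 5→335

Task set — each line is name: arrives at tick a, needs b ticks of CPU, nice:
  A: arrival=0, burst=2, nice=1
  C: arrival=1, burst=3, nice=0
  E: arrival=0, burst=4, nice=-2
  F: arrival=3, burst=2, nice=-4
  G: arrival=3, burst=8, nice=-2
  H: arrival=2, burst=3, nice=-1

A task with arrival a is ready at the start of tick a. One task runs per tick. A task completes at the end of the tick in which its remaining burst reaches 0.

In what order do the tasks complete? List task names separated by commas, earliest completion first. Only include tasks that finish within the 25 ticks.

t=0: vr[A=0 E=0] → run A
t=1: vr[A=256/205 C=0 E=0] → run C
t=2: vr[A=256/205 C=1 E=0 H=0] → run E
t=3: vr[A=256/205 C=1 E=512/793 F=0 G=0 H=0] → run F
t=4: vr[A=256/205 C=1 E=512/793 F=1024/2501 G=0 H=0] → run G
t=5: vr[A=256/205 C=1 E=512/793 F=1024/2501 G=512/793 H=0] → run H
t=6: vr[A=256/205 C=1 E=512/793 F=1024/2501 G=512/793 H=1024/1277] → run F
t=7: vr[A=256/205 C=1 E=512/793 G=512/793 H=1024/1277] → run E
t=8: vr[A=256/205 C=1 E=1024/793 G=512/793 H=1024/1277] → run G
t=9: vr[A=256/205 C=1 E=1024/793 G=1024/793 H=1024/1277] → run H
t=10: vr[A=256/205 C=1 E=1024/793 G=1024/793 H=2048/1277] → run C
t=11: vr[A=256/205 C=2 E=1024/793 G=1024/793 H=2048/1277] → run A
t=12: vr[C=2 E=1024/793 G=1024/793 H=2048/1277] → run E
t=13: vr[C=2 E=1536/793 G=1024/793 H=2048/1277] → run G
t=14: vr[C=2 E=1536/793 G=1536/793 H=2048/1277] → run H
t=15: vr[C=2 E=1536/793 G=1536/793] → run E
t=16: vr[C=2 G=1536/793] → run G
t=17: vr[C=2 G=2048/793] → run C
t=18: vr[G=2048/793] → run G
t=19: vr[G=2560/793] → run G
t=20: vr[G=3072/793] → run G
t=21: vr[G=3584/793] → run G
t=22: (idle)
t=23: (idle)
t=24: (idle)

completion order = F, A, H, E, C, G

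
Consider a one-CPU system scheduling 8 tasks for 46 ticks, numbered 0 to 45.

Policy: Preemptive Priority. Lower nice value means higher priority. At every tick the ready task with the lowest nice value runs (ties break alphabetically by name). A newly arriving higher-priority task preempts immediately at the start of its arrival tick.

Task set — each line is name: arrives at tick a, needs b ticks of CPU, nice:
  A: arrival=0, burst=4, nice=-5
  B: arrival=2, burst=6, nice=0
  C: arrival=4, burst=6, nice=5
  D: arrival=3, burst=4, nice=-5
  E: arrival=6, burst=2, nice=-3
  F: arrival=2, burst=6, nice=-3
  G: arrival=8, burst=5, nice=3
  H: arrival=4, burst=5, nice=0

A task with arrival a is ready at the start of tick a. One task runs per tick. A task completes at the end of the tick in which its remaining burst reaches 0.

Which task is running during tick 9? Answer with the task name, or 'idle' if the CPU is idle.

t=0: ready={A} → run A
t=1: ready={A} → run A
t=2: ready={A,B,F} → run A
t=3: ready={A,B,D,F} → run A
t=4: ready={B,C,D,F,H} → run D
t=5: ready={B,C,D,F,H} → run D
t=6: ready={B,C,D,E,F,H} → run D
t=7: ready={B,C,D,E,F,H} → run D
t=8: ready={B,C,E,F,G,H} → run E
t=9: ready={B,C,E,F,G,H} → run E
t=10: ready={B,C,F,G,H} → run F
t=11: ready={B,C,F,G,H} → run F
t=12: ready={B,C,F,G,H} → run F
t=13: ready={B,C,F,G,H} → run F
t=14: ready={B,C,F,G,H} → run F
t=15: ready={B,C,F,G,H} → run F
t=16: ready={B,C,G,H} → run B
t=17: ready={B,C,G,H} → run B
t=18: ready={B,C,G,H} → run B
t=19: ready={B,C,G,H} → run B
t=20: ready={B,C,G,H} → run B
t=21: ready={B,C,G,H} → run B
t=22: ready={C,G,H} → run H
t=23: ready={C,G,H} → run H
t=24: ready={C,G,H} → run H
t=25: ready={C,G,H} → run H
t=26: ready={C,G,H} → run H
t=27: ready={C,G} → run G
t=28: ready={C,G} → run G
t=29: ready={C,G} → run G
t=30: ready={C,G} → run G
t=31: ready={C,G} → run G
t=32: ready={C} → run C
t=33: ready={C} → run C
t=34: ready={C} → run C
t=35: ready={C} → run C
t=36: ready={C} → run C
t=37: ready={C} → run C
t=38: (idle)
t=39: (idle)
t=40: (idle)
t=41: (idle)
t=42: (idle)
t=43: (idle)
t=44: (idle)
t=45: (idle)

running at tick 9 = E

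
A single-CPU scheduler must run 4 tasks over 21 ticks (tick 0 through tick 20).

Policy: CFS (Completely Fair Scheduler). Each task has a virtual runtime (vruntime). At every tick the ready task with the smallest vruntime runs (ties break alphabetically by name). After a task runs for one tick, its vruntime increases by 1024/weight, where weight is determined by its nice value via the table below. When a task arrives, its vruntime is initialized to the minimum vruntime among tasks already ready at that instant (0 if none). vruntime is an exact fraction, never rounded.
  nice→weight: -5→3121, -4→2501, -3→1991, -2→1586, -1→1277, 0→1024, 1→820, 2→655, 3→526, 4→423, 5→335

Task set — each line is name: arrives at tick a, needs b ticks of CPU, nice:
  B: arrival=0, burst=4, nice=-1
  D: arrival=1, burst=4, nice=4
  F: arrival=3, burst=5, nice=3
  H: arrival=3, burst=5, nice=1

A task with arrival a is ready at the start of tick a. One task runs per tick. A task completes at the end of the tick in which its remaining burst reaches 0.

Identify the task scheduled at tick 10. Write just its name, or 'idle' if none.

running at tick 10 = H

t=0: vr[B=0] → run B
t=1: vr[B=1024/1277 D=1024/1277] → run B
t=2: vr[B=2048/1277 D=1024/1277] → run D
t=3: vr[B=2048/1277 D=1740800/540171 F=2048/1277 H=2048/1277] → run B
t=4: vr[B=3072/1277 D=1740800/540171 F=2048/1277 H=2048/1277] → run F
t=5: vr[B=3072/1277 D=1740800/540171 F=1192448/335851 H=2048/1277] → run H
t=6: vr[B=3072/1277 D=1740800/540171 F=1192448/335851 H=746752/261785] → run B
t=7: vr[D=1740800/540171 F=1192448/335851 H=746752/261785] → run H
t=8: vr[D=1740800/540171 F=1192448/335851 H=1073664/261785] → run D
t=9: vr[D=3048448/540171 F=1192448/335851 H=1073664/261785] → run F
t=10: vr[D=3048448/540171 F=1846272/335851 H=1073664/261785] → run H
t=11: vr[D=3048448/540171 F=1846272/335851 H=1400576/261785] → run H
t=12: vr[D=3048448/540171 F=1846272/335851 H=1727488/261785] → run F
t=13: vr[D=3048448/540171 F=2500096/335851 H=1727488/261785] → run D
t=14: vr[D=1452032/180057 F=2500096/335851 H=1727488/261785] → run H
t=15: vr[D=1452032/180057 F=2500096/335851] → run F
t=16: vr[D=1452032/180057 F=3153920/335851] → run D
t=17: vr[F=3153920/335851] → run F
t=18: (idle)
t=19: (idle)
t=20: (idle)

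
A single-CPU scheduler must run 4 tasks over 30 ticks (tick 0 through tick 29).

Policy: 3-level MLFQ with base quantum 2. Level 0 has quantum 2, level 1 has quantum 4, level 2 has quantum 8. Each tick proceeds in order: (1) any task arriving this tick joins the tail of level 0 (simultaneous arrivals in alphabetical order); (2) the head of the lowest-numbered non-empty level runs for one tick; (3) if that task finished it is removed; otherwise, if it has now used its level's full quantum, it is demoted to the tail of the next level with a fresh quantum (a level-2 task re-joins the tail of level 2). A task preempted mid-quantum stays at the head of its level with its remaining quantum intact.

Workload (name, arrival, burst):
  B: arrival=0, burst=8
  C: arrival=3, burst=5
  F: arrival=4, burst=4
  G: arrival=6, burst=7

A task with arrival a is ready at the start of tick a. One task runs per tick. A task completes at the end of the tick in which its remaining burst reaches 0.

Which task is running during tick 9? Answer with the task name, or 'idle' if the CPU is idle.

t=0: L0/L1/L2 = B/-/- → run B
t=1: L0/L1/L2 = B/-/- → run B
t=2: L0/L1/L2 = -/B/- → run B
t=3: L0/L1/L2 = C/B/- → run C
t=4: L0/L1/L2 = CF/B/- → run C
t=5: L0/L1/L2 = F/BC/- → run F
t=6: L0/L1/L2 = FG/BC/- → run F
t=7: L0/L1/L2 = G/BCF/- → run G
t=8: L0/L1/L2 = G/BCF/- → run G
t=9: L0/L1/L2 = -/BCFG/- → run B
t=10: L0/L1/L2 = -/BCFG/- → run B
t=11: L0/L1/L2 = -/BCFG/- → run B
t=12: L0/L1/L2 = -/CFG/B → run C
t=13: L0/L1/L2 = -/CFG/B → run C
t=14: L0/L1/L2 = -/CFG/B → run C
t=15: L0/L1/L2 = -/FG/B → run F
t=16: L0/L1/L2 = -/FG/B → run F
t=17: L0/L1/L2 = -/G/B → run G
t=18: L0/L1/L2 = -/G/B → run G
t=19: L0/L1/L2 = -/G/B → run G
t=20: L0/L1/L2 = -/G/B → run G
t=21: L0/L1/L2 = -/-/BG → run B
t=22: L0/L1/L2 = -/-/BG → run B
t=23: L0/L1/L2 = -/-/G → run G
t=24: (idle)
t=25: (idle)
t=26: (idle)
t=27: (idle)
t=28: (idle)
t=29: (idle)

running at tick 9 = B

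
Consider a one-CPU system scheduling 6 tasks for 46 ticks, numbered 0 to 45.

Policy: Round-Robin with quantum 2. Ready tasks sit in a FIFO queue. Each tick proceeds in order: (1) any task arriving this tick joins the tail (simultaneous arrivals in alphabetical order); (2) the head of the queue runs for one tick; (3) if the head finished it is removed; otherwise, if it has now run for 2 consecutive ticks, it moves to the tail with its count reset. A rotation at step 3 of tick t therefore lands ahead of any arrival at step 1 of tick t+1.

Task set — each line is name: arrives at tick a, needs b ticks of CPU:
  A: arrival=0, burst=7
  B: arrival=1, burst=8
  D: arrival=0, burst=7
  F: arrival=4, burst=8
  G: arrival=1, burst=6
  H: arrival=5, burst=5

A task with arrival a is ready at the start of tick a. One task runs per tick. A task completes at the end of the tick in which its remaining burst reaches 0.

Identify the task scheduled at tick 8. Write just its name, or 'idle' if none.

t=0: queue=[A,D] q_used=0 → run A
t=1: queue=[A,D,B,G] q_used=1 → run A
t=2: queue=[D,B,G,A] q_used=0 → run D
t=3: queue=[D,B,G,A] q_used=1 → run D
t=4: queue=[B,G,A,D,F] q_used=0 → run B
t=5: queue=[B,G,A,D,F,H] q_used=1 → run B
t=6: queue=[G,A,D,F,H,B] q_used=0 → run G
t=7: queue=[G,A,D,F,H,B] q_used=1 → run G
t=8: queue=[A,D,F,H,B,G] q_used=0 → run A
t=9: queue=[A,D,F,H,B,G] q_used=1 → run A
t=10: queue=[D,F,H,B,G,A] q_used=0 → run D
t=11: queue=[D,F,H,B,G,A] q_used=1 → run D
t=12: queue=[F,H,B,G,A,D] q_used=0 → run F
t=13: queue=[F,H,B,G,A,D] q_used=1 → run F
t=14: queue=[H,B,G,A,D,F] q_used=0 → run H
t=15: queue=[H,B,G,A,D,F] q_used=1 → run H
t=16: queue=[B,G,A,D,F,H] q_used=0 → run B
t=17: queue=[B,G,A,D,F,H] q_used=1 → run B
t=18: queue=[G,A,D,F,H,B] q_used=0 → run G
t=19: queue=[G,A,D,F,H,B] q_used=1 → run G
t=20: queue=[A,D,F,H,B,G] q_used=0 → run A
t=21: queue=[A,D,F,H,B,G] q_used=1 → run A
t=22: queue=[D,F,H,B,G,A] q_used=0 → run D
t=23: queue=[D,F,H,B,G,A] q_used=1 → run D
t=24: queue=[F,H,B,G,A,D] q_used=0 → run F
t=25: queue=[F,H,B,G,A,D] q_used=1 → run F
t=26: queue=[H,B,G,A,D,F] q_used=0 → run H
t=27: queue=[H,B,G,A,D,F] q_used=1 → run H
t=28: queue=[B,G,A,D,F,H] q_used=0 → run B
t=29: queue=[B,G,A,D,F,H] q_used=1 → run B
t=30: queue=[G,A,D,F,H,B] q_used=0 → run G
t=31: queue=[G,A,D,F,H,B] q_used=1 → run G
t=32: queue=[A,D,F,H,B] q_used=0 → run A
t=33: queue=[D,F,H,B] q_used=0 → run D
t=34: queue=[F,H,B] q_used=0 → run F
t=35: queue=[F,H,B] q_used=1 → run F
t=36: queue=[H,B,F] q_used=0 → run H
t=37: queue=[B,F] q_used=0 → run B
t=38: queue=[B,F] q_used=1 → run B
t=39: queue=[F] q_used=0 → run F
t=40: queue=[F] q_used=1 → run F
t=41: (idle)
t=42: (idle)
t=43: (idle)
t=44: (idle)
t=45: (idle)

running at tick 8 = A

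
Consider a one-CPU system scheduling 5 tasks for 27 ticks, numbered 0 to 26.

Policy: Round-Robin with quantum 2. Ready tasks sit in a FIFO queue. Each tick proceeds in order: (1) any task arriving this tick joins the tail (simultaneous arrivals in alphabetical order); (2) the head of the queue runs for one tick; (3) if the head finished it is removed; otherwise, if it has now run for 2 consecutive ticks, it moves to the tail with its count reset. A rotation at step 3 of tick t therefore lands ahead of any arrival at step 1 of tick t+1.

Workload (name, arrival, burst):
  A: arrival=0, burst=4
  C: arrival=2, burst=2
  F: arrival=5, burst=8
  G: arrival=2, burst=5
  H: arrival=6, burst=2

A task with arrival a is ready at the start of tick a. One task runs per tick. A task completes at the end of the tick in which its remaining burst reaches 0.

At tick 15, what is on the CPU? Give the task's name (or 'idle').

t=0: queue=[A] q_used=0 → run A
t=1: queue=[A] q_used=1 → run A
t=2: queue=[A,C,G] q_used=0 → run A
t=3: queue=[A,C,G] q_used=1 → run A
t=4: queue=[C,G] q_used=0 → run C
t=5: queue=[C,G,F] q_used=1 → run C
t=6: queue=[G,F,H] q_used=0 → run G
t=7: queue=[G,F,H] q_used=1 → run G
t=8: queue=[F,H,G] q_used=0 → run F
t=9: queue=[F,H,G] q_used=1 → run F
t=10: queue=[H,G,F] q_used=0 → run H
t=11: queue=[H,G,F] q_used=1 → run H
t=12: queue=[G,F] q_used=0 → run G
t=13: queue=[G,F] q_used=1 → run G
t=14: queue=[F,G] q_used=0 → run F
t=15: queue=[F,G] q_used=1 → run F
t=16: queue=[G,F] q_used=0 → run G
t=17: queue=[F] q_used=0 → run F
t=18: queue=[F] q_used=1 → run F
t=19: queue=[F] q_used=0 → run F
t=20: queue=[F] q_used=1 → run F
t=21: (idle)
t=22: (idle)
t=23: (idle)
t=24: (idle)
t=25: (idle)
t=26: (idle)

running at tick 15 = F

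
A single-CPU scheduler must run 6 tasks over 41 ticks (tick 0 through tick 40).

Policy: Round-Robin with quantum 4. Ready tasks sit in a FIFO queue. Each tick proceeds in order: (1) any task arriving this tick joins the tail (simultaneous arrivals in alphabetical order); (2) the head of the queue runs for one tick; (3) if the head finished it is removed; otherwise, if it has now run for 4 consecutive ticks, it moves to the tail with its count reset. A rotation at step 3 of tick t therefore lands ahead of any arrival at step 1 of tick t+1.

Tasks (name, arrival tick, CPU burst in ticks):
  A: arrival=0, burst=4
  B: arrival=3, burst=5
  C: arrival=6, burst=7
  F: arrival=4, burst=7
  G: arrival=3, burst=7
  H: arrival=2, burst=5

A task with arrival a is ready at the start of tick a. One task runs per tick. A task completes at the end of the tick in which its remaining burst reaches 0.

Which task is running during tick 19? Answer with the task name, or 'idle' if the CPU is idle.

t=0: queue=[A] q_used=0 → run A
t=1: queue=[A] q_used=1 → run A
t=2: queue=[A,H] q_used=2 → run A
t=3: queue=[A,H,B,G] q_used=3 → run A
t=4: queue=[H,B,G,F] q_used=0 → run H
t=5: queue=[H,B,G,F] q_used=1 → run H
t=6: queue=[H,B,G,F,C] q_used=2 → run H
t=7: queue=[H,B,G,F,C] q_used=3 → run H
t=8: queue=[B,G,F,C,H] q_used=0 → run B
t=9: queue=[B,G,F,C,H] q_used=1 → run B
t=10: queue=[B,G,F,C,H] q_used=2 → run B
t=11: queue=[B,G,F,C,H] q_used=3 → run B
t=12: queue=[G,F,C,H,B] q_used=0 → run G
t=13: queue=[G,F,C,H,B] q_used=1 → run G
t=14: queue=[G,F,C,H,B] q_used=2 → run G
t=15: queue=[G,F,C,H,B] q_used=3 → run G
t=16: queue=[F,C,H,B,G] q_used=0 → run F
t=17: queue=[F,C,H,B,G] q_used=1 → run F
t=18: queue=[F,C,H,B,G] q_used=2 → run F
t=19: queue=[F,C,H,B,G] q_used=3 → run F
t=20: queue=[C,H,B,G,F] q_used=0 → run C
t=21: queue=[C,H,B,G,F] q_used=1 → run C
t=22: queue=[C,H,B,G,F] q_used=2 → run C
t=23: queue=[C,H,B,G,F] q_used=3 → run C
t=24: queue=[H,B,G,F,C] q_used=0 → run H
t=25: queue=[B,G,F,C] q_used=0 → run B
t=26: queue=[G,F,C] q_used=0 → run G
t=27: queue=[G,F,C] q_used=1 → run G
t=28: queue=[G,F,C] q_used=2 → run G
t=29: queue=[F,C] q_used=0 → run F
t=30: queue=[F,C] q_used=1 → run F
t=31: queue=[F,C] q_used=2 → run F
t=32: queue=[C] q_used=0 → run C
t=33: queue=[C] q_used=1 → run C
t=34: queue=[C] q_used=2 → run C
t=35: (idle)
t=36: (idle)
t=37: (idle)
t=38: (idle)
t=39: (idle)
t=40: (idle)

running at tick 19 = F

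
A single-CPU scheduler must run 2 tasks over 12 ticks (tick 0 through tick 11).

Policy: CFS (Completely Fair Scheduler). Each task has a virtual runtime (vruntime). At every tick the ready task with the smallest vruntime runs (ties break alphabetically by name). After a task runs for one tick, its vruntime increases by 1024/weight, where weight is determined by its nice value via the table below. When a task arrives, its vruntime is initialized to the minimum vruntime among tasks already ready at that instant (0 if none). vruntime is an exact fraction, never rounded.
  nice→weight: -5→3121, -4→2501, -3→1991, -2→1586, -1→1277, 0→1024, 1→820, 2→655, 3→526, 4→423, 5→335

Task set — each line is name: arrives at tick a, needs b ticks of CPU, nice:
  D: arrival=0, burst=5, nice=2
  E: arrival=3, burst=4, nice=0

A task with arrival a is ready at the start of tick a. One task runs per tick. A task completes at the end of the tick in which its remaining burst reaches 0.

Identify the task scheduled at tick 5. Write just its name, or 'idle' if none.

t=0: vr[D=0] → run D
t=1: vr[D=1024/655] → run D
t=2: vr[D=2048/655] → run D
t=3: vr[D=3072/655 E=3072/655] → run D
t=4: vr[D=4096/655 E=3072/655] → run E
t=5: vr[D=4096/655 E=3727/655] → run E
t=6: vr[D=4096/655 E=4382/655] → run D
t=7: vr[E=4382/655] → run E
t=8: vr[E=5037/655] → run E
t=9: (idle)
t=10: (idle)
t=11: (idle)

running at tick 5 = E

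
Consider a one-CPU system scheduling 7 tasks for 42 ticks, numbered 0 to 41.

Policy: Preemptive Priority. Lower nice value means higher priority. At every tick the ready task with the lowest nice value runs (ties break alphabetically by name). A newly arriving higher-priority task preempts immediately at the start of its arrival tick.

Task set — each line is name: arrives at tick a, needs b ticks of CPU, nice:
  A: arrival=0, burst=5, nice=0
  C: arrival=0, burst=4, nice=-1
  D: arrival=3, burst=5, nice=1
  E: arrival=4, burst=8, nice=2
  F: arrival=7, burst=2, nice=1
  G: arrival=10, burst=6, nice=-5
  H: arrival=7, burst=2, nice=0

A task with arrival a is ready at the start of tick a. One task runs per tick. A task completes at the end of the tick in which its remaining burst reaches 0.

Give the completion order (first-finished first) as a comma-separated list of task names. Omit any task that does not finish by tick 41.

completion order = C, A, G, H, D, F, E

t=0: ready={A,C} → run C
t=1: ready={A,C} → run C
t=2: ready={A,C} → run C
t=3: ready={A,C,D} → run C
t=4: ready={A,D,E} → run A
t=5: ready={A,D,E} → run A
t=6: ready={A,D,E} → run A
t=7: ready={A,D,E,F,H} → run A
t=8: ready={A,D,E,F,H} → run A
t=9: ready={D,E,F,H} → run H
t=10: ready={D,E,F,G,H} → run G
t=11: ready={D,E,F,G,H} → run G
t=12: ready={D,E,F,G,H} → run G
t=13: ready={D,E,F,G,H} → run G
t=14: ready={D,E,F,G,H} → run G
t=15: ready={D,E,F,G,H} → run G
t=16: ready={D,E,F,H} → run H
t=17: ready={D,E,F} → run D
t=18: ready={D,E,F} → run D
t=19: ready={D,E,F} → run D
t=20: ready={D,E,F} → run D
t=21: ready={D,E,F} → run D
t=22: ready={E,F} → run F
t=23: ready={E,F} → run F
t=24: ready={E} → run E
t=25: ready={E} → run E
t=26: ready={E} → run E
t=27: ready={E} → run E
t=28: ready={E} → run E
t=29: ready={E} → run E
t=30: ready={E} → run E
t=31: ready={E} → run E
t=32: (idle)
t=33: (idle)
t=34: (idle)
t=35: (idle)
t=36: (idle)
t=37: (idle)
t=38: (idle)
t=39: (idle)
t=40: (idle)
t=41: (idle)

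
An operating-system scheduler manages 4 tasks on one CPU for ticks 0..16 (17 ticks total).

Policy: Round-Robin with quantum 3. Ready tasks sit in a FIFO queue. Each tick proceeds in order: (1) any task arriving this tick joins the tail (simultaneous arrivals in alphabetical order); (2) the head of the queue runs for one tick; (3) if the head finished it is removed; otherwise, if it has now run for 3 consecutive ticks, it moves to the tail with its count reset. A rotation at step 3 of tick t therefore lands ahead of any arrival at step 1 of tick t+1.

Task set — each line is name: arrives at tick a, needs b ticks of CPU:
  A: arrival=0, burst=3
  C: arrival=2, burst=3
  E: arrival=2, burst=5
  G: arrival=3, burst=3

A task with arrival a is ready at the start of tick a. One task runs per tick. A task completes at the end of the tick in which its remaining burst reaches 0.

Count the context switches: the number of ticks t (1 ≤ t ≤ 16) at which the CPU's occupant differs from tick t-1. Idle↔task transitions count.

t=0: queue=[A] q_used=0 → run A
t=1: queue=[A] q_used=1 → run A
t=2: queue=[A,C,E] q_used=2 → run A
t=3: queue=[C,E,G] q_used=0 → run C
t=4: queue=[C,E,G] q_used=1 → run C
t=5: queue=[C,E,G] q_used=2 → run C
t=6: queue=[E,G] q_used=0 → run E
t=7: queue=[E,G] q_used=1 → run E
t=8: queue=[E,G] q_used=2 → run E
t=9: queue=[G,E] q_used=0 → run G
t=10: queue=[G,E] q_used=1 → run G
t=11: queue=[G,E] q_used=2 → run G
t=12: queue=[E] q_used=0 → run E
t=13: queue=[E] q_used=1 → run E
t=14: (idle)
t=15: (idle)
t=16: (idle)

context switches = 5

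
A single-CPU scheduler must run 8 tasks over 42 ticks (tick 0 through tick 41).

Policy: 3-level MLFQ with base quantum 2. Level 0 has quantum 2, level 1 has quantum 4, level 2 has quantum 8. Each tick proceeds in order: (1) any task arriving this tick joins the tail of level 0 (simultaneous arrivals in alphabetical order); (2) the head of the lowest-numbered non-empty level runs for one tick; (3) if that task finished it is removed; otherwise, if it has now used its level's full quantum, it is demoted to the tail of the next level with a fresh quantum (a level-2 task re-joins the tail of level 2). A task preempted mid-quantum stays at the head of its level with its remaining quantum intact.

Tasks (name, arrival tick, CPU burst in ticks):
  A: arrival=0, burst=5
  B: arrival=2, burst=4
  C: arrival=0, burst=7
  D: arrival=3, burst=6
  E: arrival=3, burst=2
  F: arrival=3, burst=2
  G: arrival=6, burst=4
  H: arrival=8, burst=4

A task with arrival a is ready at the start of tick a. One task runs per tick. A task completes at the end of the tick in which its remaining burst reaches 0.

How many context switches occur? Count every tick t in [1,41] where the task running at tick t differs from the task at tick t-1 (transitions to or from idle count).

t=0: L0/L1/L2 = AC/-/- → run A
t=1: L0/L1/L2 = AC/-/- → run A
t=2: L0/L1/L2 = CB/A/- → run C
t=3: L0/L1/L2 = CBDEF/A/- → run C
t=4: L0/L1/L2 = BDEF/AC/- → run B
t=5: L0/L1/L2 = BDEF/AC/- → run B
t=6: L0/L1/L2 = DEFG/ACB/- → run D
t=7: L0/L1/L2 = DEFG/ACB/- → run D
t=8: L0/L1/L2 = EFGH/ACBD/- → run E
t=9: L0/L1/L2 = EFGH/ACBD/- → run E
t=10: L0/L1/L2 = FGH/ACBD/- → run F
t=11: L0/L1/L2 = FGH/ACBD/- → run F
t=12: L0/L1/L2 = GH/ACBD/- → run G
t=13: L0/L1/L2 = GH/ACBD/- → run G
t=14: L0/L1/L2 = H/ACBDG/- → run H
t=15: L0/L1/L2 = H/ACBDG/- → run H
t=16: L0/L1/L2 = -/ACBDGH/- → run A
t=17: L0/L1/L2 = -/ACBDGH/- → run A
t=18: L0/L1/L2 = -/ACBDGH/- → run A
t=19: L0/L1/L2 = -/CBDGH/- → run C
t=20: L0/L1/L2 = -/CBDGH/- → run C
t=21: L0/L1/L2 = -/CBDGH/- → run C
t=22: L0/L1/L2 = -/CBDGH/- → run C
t=23: L0/L1/L2 = -/BDGH/C → run B
t=24: L0/L1/L2 = -/BDGH/C → run B
t=25: L0/L1/L2 = -/DGH/C → run D
t=26: L0/L1/L2 = -/DGH/C → run D
t=27: L0/L1/L2 = -/DGH/C → run D
t=28: L0/L1/L2 = -/DGH/C → run D
t=29: L0/L1/L2 = -/GH/C → run G
t=30: L0/L1/L2 = -/GH/C → run G
t=31: L0/L1/L2 = -/H/C → run H
t=32: L0/L1/L2 = -/H/C → run H
t=33: L0/L1/L2 = -/-/C → run C
t=34: (idle)
t=35: (idle)
t=36: (idle)
t=37: (idle)
t=38: (idle)
t=39: (idle)
t=40: (idle)
t=41: (idle)

context switches = 15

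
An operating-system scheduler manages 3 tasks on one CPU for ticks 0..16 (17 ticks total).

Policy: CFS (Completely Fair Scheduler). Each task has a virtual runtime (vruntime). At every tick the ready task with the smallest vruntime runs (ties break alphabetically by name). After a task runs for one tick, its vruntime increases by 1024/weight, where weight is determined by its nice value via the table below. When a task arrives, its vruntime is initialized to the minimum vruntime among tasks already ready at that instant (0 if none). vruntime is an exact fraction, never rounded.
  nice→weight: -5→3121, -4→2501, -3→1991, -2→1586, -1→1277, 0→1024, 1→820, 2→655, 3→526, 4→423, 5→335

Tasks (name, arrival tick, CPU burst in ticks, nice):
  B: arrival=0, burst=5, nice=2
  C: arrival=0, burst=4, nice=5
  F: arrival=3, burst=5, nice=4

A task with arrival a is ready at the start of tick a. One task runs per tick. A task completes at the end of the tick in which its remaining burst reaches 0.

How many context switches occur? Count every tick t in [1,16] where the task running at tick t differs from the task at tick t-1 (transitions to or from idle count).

context switches = 12

t=0: vr[B=0 C=0] → run B
t=1: vr[B=1024/655 C=0] → run C
t=2: vr[B=1024/655 C=1024/335] → run B
t=3: vr[B=2048/655 C=1024/335 F=1024/335] → run C
t=4: vr[B=2048/655 C=2048/335 F=1024/335] → run F
t=5: vr[B=2048/655 C=2048/335 F=776192/141705] → run B
t=6: vr[B=3072/655 C=2048/335 F=776192/141705] → run B
t=7: vr[B=4096/655 C=2048/335 F=776192/141705] → run F
t=8: vr[B=4096/655 C=2048/335 F=1119232/141705] → run C
t=9: vr[B=4096/655 C=3072/335 F=1119232/141705] → run B
t=10: vr[C=3072/335 F=1119232/141705] → run F
t=11: vr[C=3072/335 F=487424/47235] → run C
t=12: vr[F=487424/47235] → run F
t=13: vr[F=1805312/141705] → run F
t=14: (idle)
t=15: (idle)
t=16: (idle)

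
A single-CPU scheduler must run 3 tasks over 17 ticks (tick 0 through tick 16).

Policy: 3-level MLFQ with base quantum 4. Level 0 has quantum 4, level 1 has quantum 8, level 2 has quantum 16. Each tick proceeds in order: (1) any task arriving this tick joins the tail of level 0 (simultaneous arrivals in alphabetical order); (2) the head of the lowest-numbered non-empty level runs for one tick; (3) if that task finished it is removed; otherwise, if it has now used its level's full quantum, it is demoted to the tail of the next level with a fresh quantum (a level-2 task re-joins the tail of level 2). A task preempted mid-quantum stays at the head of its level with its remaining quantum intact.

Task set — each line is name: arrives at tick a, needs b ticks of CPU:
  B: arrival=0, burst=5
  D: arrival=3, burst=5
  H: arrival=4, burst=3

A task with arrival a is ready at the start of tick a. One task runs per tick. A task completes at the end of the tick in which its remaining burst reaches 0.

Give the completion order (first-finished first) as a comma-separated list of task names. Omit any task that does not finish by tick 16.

t=0: L0/L1/L2 = B/-/- → run B
t=1: L0/L1/L2 = B/-/- → run B
t=2: L0/L1/L2 = B/-/- → run B
t=3: L0/L1/L2 = BD/-/- → run B
t=4: L0/L1/L2 = DH/B/- → run D
t=5: L0/L1/L2 = DH/B/- → run D
t=6: L0/L1/L2 = DH/B/- → run D
t=7: L0/L1/L2 = DH/B/- → run D
t=8: L0/L1/L2 = H/BD/- → run H
t=9: L0/L1/L2 = H/BD/- → run H
t=10: L0/L1/L2 = H/BD/- → run H
t=11: L0/L1/L2 = -/BD/- → run B
t=12: L0/L1/L2 = -/D/- → run D
t=13: (idle)
t=14: (idle)
t=15: (idle)
t=16: (idle)

completion order = H, B, D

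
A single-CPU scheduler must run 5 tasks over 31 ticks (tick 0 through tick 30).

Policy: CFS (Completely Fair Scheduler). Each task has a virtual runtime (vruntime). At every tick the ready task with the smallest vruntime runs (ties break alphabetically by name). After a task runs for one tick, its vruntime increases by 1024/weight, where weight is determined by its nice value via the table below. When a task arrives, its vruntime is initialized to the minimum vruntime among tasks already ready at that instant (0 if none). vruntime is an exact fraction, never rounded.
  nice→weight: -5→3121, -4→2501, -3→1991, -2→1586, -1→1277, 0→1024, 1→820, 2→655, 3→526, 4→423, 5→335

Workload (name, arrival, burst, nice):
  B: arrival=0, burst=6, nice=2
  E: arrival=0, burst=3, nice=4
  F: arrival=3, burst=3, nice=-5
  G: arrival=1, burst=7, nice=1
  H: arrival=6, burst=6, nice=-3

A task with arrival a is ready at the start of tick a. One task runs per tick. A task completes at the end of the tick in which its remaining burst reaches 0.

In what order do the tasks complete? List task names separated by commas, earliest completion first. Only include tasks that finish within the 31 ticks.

completion order = F, H, E, G, B

t=0: vr[B=0 E=0] → run B
t=1: vr[B=1024/655 E=0 G=0] → run E
t=2: vr[B=1024/655 E=1024/423 G=0] → run G
t=3: vr[B=1024/655 E=1024/423 F=256/205 G=256/205] → run F
t=4: vr[B=1024/655 E=1024/423 F=1008896/639805 G=256/205] → run G
t=5: vr[B=1024/655 E=1024/423 F=1008896/639805 G=512/205] → run B
t=6: vr[B=2048/655 E=1024/423 F=1008896/639805 G=512/205 H=1008896/639805] → run F
t=7: vr[B=2048/655 E=1024/423 F=1218816/639805 G=512/205 H=1008896/639805] → run H
t=8: vr[B=2048/655 E=1024/423 F=1218816/639805 G=512/205 H=2663872256/1273851755] → run F
t=9: vr[B=2048/655 E=1024/423 G=512/205 H=2663872256/1273851755] → run H
t=10: vr[B=2048/655 E=1024/423 G=512/205 H=3319032576/1273851755] → run E
t=11: vr[B=2048/655 E=2048/423 G=512/205 H=3319032576/1273851755] → run G
t=12: vr[B=2048/655 E=2048/423 G=768/205 H=3319032576/1273851755] → run H
t=13: vr[B=2048/655 E=2048/423 G=768/205 H=3974192896/1273851755] → run H
t=14: vr[B=2048/655 E=2048/423 G=768/205 H=4629353216/1273851755] → run B
t=15: vr[B=3072/655 E=2048/423 G=768/205 H=4629353216/1273851755] → run H
t=16: vr[B=3072/655 E=2048/423 G=768/205 H=5284513536/1273851755] → run G
t=17: vr[B=3072/655 E=2048/423 G=1024/205 H=5284513536/1273851755] → run H
t=18: vr[B=3072/655 E=2048/423 G=1024/205] → run B
t=19: vr[B=4096/655 E=2048/423 G=1024/205] → run E
t=20: vr[B=4096/655 G=1024/205] → run G
t=21: vr[B=4096/655 G=256/41] → run G
t=22: vr[B=4096/655 G=1536/205] → run B
t=23: vr[B=1024/131 G=1536/205] → run G
t=24: vr[B=1024/131] → run B
t=25: (idle)
t=26: (idle)
t=27: (idle)
t=28: (idle)
t=29: (idle)
t=30: (idle)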